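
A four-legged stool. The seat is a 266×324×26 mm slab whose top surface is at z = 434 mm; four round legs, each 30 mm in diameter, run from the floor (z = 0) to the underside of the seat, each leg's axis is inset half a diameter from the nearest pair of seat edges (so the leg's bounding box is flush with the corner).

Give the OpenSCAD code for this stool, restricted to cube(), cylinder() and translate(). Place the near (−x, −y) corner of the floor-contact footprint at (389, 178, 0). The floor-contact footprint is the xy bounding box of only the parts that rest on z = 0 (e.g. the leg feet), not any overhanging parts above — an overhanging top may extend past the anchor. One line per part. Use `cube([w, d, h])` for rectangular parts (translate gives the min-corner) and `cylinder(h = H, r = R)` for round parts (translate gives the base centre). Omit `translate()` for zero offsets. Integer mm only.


// leg_h = 434 - 26 = 408
translate([389, 178, 408]) cube([266, 324, 26]);
translate([404, 193, 0]) cylinder(h = 408, r = 15);
translate([640, 193, 0]) cylinder(h = 408, r = 15);
translate([404, 487, 0]) cylinder(h = 408, r = 15);
translate([640, 487, 0]) cylinder(h = 408, r = 15);


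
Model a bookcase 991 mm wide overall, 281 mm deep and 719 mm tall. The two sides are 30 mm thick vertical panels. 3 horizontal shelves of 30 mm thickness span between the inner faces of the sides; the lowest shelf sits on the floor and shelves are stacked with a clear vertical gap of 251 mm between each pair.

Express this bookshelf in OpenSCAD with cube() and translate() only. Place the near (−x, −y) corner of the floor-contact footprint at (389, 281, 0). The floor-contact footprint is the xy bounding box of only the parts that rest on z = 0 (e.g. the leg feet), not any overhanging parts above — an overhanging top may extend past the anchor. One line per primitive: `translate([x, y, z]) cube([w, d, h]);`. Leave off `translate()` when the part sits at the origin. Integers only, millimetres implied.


translate([389, 281, 0]) cube([30, 281, 719]);
translate([1350, 281, 0]) cube([30, 281, 719]);
translate([419, 281, 0]) cube([931, 281, 30]);
translate([419, 281, 281]) cube([931, 281, 30]);
translate([419, 281, 562]) cube([931, 281, 30]);


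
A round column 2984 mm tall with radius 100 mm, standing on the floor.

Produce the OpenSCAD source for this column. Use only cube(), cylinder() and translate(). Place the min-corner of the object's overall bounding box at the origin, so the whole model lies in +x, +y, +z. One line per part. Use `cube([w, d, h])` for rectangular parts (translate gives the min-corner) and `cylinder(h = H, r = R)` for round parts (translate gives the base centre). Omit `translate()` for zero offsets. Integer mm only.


translate([100, 100, 0]) cylinder(h = 2984, r = 100);


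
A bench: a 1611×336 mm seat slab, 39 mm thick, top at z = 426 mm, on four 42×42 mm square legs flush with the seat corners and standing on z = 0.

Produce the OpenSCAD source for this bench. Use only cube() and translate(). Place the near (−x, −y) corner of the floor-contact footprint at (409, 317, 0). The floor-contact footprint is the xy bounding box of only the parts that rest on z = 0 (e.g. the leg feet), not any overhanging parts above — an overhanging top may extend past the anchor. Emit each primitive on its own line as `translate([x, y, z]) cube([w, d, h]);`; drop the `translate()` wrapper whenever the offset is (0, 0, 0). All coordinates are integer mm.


translate([409, 317, 387]) cube([1611, 336, 39]);
translate([409, 317, 0]) cube([42, 42, 387]);
translate([409, 611, 0]) cube([42, 42, 387]);
translate([1978, 317, 0]) cube([42, 42, 387]);
translate([1978, 611, 0]) cube([42, 42, 387]);


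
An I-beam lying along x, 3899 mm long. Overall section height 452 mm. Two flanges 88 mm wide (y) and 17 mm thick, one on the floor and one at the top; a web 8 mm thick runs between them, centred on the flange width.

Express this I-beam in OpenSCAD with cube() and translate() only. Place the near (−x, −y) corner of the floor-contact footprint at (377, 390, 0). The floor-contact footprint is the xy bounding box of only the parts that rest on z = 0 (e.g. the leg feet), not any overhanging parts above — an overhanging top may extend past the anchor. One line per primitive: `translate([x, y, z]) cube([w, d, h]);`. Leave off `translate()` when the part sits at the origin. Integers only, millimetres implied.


translate([377, 390, 0]) cube([3899, 88, 17]);
translate([377, 430, 17]) cube([3899, 8, 418]);
translate([377, 390, 435]) cube([3899, 88, 17]);


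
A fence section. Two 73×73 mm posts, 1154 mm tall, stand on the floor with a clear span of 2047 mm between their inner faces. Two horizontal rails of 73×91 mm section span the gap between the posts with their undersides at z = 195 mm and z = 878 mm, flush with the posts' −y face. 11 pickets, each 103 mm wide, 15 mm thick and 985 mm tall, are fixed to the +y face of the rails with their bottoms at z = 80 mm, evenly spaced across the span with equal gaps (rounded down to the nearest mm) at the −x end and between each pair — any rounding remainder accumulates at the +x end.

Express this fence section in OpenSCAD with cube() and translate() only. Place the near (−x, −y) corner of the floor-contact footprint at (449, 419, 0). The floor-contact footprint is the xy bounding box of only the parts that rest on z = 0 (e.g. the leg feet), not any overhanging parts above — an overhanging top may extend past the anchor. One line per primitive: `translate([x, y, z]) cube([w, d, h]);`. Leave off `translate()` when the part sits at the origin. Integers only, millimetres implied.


translate([449, 419, 0]) cube([73, 73, 1154]);
translate([2569, 419, 0]) cube([73, 73, 1154]);
translate([522, 419, 195]) cube([2047, 73, 91]);
translate([522, 419, 878]) cube([2047, 73, 91]);
translate([598, 492, 80]) cube([103, 15, 985]);
translate([777, 492, 80]) cube([103, 15, 985]);
translate([956, 492, 80]) cube([103, 15, 985]);
translate([1135, 492, 80]) cube([103, 15, 985]);
translate([1314, 492, 80]) cube([103, 15, 985]);
translate([1493, 492, 80]) cube([103, 15, 985]);
translate([1672, 492, 80]) cube([103, 15, 985]);
translate([1851, 492, 80]) cube([103, 15, 985]);
translate([2030, 492, 80]) cube([103, 15, 985]);
translate([2209, 492, 80]) cube([103, 15, 985]);
translate([2388, 492, 80]) cube([103, 15, 985]);


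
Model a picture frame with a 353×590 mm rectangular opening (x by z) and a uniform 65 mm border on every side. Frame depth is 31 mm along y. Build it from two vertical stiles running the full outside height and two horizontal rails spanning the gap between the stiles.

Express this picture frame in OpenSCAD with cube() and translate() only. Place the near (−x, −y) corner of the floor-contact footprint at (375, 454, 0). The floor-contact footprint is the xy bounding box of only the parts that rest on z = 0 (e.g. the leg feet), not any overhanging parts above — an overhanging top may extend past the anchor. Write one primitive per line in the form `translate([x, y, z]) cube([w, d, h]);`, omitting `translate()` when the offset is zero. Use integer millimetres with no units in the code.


translate([375, 454, 0]) cube([65, 31, 720]);
translate([793, 454, 0]) cube([65, 31, 720]);
translate([440, 454, 0]) cube([353, 31, 65]);
translate([440, 454, 655]) cube([353, 31, 65]);


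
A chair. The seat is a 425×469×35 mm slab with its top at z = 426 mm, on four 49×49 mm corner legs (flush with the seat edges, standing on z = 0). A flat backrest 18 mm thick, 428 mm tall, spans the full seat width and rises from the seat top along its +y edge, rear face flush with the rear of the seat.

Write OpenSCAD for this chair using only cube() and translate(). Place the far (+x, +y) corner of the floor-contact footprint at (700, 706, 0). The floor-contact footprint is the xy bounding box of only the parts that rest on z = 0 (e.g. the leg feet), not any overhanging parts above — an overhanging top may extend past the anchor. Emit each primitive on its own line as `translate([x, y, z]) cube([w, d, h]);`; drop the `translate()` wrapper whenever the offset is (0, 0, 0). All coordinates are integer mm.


translate([275, 237, 391]) cube([425, 469, 35]);
translate([275, 237, 0]) cube([49, 49, 391]);
translate([651, 237, 0]) cube([49, 49, 391]);
translate([275, 657, 0]) cube([49, 49, 391]);
translate([651, 657, 0]) cube([49, 49, 391]);
translate([275, 688, 426]) cube([425, 18, 428]);


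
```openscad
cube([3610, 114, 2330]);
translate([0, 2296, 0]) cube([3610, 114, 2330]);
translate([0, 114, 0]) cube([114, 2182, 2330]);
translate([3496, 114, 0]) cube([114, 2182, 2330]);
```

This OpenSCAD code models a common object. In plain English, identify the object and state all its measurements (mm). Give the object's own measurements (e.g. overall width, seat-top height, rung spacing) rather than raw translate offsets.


The wall frame of a small rectangular building: four walls, each 2330 mm tall and 114 mm thick, enclosing a footprint 3610 mm (x) by 2410 mm (y) outside-to-outside, with no floor or roof. The front and back walls (the −y and +y sides) span the full width; the two side walls fit between them.


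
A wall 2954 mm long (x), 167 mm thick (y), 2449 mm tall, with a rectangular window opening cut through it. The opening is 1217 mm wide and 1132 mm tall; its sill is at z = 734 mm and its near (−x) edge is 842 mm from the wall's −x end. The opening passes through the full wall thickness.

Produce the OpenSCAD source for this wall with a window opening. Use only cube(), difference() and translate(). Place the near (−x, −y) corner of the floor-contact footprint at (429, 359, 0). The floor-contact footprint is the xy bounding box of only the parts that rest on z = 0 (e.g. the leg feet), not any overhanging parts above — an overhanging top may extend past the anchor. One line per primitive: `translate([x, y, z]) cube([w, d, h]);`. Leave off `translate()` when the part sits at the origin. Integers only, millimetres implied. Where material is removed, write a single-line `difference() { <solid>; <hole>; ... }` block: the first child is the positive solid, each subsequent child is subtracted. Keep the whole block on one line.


difference() { translate([429, 359, 0]) cube([2954, 167, 2449]); translate([1271, 359, 734]) cube([1217, 167, 1132]); }


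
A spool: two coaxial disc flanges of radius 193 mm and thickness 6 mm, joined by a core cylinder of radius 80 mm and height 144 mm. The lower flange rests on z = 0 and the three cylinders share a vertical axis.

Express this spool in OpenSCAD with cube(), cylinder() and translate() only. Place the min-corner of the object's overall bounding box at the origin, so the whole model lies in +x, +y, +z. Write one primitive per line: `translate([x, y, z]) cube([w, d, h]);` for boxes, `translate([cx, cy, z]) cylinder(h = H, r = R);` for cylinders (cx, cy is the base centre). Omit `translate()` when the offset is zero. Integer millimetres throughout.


translate([193, 193, 0]) cylinder(h = 6, r = 193);
translate([193, 193, 6]) cylinder(h = 144, r = 80);
translate([193, 193, 150]) cylinder(h = 6, r = 193);


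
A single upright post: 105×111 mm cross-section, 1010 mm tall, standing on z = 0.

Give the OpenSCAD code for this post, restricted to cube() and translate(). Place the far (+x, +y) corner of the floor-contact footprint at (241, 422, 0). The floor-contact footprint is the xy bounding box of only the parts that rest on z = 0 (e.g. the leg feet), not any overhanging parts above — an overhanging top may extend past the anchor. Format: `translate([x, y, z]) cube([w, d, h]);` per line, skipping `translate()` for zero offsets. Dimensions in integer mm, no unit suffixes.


translate([136, 311, 0]) cube([105, 111, 1010]);


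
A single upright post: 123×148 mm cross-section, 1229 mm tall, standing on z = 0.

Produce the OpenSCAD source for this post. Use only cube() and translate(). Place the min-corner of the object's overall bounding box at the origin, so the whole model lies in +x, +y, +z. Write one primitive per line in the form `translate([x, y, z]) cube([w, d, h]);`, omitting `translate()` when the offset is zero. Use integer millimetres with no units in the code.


cube([123, 148, 1229]);


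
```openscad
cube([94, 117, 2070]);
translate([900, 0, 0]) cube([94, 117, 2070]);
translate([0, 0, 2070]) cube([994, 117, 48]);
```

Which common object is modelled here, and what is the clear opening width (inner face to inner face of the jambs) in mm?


A door frame. The clear opening width is 806 mm.

Two 2070 mm tall posts with a header on top — a door frame. The left jamb is 94 mm wide at x = 0; the right jamb starts at x = 900. The clear opening is 900 − 94 = 806 mm.


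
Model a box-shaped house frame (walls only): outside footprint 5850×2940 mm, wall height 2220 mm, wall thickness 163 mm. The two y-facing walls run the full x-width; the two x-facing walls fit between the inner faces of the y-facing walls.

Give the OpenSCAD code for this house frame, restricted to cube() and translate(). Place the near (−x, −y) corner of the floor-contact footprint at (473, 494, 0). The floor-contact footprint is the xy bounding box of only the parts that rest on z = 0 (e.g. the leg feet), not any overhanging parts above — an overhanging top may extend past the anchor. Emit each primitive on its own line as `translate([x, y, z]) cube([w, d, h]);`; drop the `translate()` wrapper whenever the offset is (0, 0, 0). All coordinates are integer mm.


translate([473, 494, 0]) cube([5850, 163, 2220]);
translate([473, 3271, 0]) cube([5850, 163, 2220]);
translate([473, 657, 0]) cube([163, 2614, 2220]);
translate([6160, 657, 0]) cube([163, 2614, 2220]);


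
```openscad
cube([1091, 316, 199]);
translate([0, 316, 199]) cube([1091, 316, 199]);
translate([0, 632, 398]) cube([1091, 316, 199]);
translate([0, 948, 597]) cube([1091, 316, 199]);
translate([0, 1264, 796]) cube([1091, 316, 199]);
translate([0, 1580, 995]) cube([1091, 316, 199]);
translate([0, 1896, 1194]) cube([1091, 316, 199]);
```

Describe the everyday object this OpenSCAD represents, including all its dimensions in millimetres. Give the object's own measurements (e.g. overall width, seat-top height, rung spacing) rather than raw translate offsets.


A straight staircase of 7 solid steps. Each step is 1091 mm wide (x), 316 mm deep (y, the going) and 199 mm tall (the rise). The first step rests on the floor; each subsequent step sits one going further in +y and one rise higher in +z, directly behind and above the previous step with no overlap.


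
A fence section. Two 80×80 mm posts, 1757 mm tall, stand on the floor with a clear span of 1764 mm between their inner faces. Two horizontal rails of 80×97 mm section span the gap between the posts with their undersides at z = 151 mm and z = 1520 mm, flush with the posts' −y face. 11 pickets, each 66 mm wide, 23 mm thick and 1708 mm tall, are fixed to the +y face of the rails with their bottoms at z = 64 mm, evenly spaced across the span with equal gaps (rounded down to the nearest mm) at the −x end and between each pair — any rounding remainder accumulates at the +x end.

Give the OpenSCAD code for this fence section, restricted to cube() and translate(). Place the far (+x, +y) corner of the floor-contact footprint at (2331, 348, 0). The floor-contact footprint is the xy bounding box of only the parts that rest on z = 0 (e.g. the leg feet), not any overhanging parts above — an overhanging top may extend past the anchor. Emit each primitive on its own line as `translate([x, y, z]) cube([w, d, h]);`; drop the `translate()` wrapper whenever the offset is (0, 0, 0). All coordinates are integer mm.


translate([407, 268, 0]) cube([80, 80, 1757]);
translate([2251, 268, 0]) cube([80, 80, 1757]);
translate([487, 268, 151]) cube([1764, 80, 97]);
translate([487, 268, 1520]) cube([1764, 80, 97]);
translate([573, 348, 64]) cube([66, 23, 1708]);
translate([725, 348, 64]) cube([66, 23, 1708]);
translate([877, 348, 64]) cube([66, 23, 1708]);
translate([1029, 348, 64]) cube([66, 23, 1708]);
translate([1181, 348, 64]) cube([66, 23, 1708]);
translate([1333, 348, 64]) cube([66, 23, 1708]);
translate([1485, 348, 64]) cube([66, 23, 1708]);
translate([1637, 348, 64]) cube([66, 23, 1708]);
translate([1789, 348, 64]) cube([66, 23, 1708]);
translate([1941, 348, 64]) cube([66, 23, 1708]);
translate([2093, 348, 64]) cube([66, 23, 1708]);


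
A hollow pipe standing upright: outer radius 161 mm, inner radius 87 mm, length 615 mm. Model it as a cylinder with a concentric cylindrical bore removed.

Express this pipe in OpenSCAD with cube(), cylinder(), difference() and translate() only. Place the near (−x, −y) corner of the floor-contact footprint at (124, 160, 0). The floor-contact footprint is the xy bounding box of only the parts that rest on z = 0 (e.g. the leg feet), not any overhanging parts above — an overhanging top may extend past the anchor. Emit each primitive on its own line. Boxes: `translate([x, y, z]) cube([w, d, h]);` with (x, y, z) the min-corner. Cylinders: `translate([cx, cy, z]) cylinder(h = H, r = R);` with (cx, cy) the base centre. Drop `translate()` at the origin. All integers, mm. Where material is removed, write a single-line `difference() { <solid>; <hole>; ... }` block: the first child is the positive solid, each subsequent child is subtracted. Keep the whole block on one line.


difference() { translate([285, 321, 0]) cylinder(h = 615, r = 161); translate([285, 321, 0]) cylinder(h = 615, r = 87); }


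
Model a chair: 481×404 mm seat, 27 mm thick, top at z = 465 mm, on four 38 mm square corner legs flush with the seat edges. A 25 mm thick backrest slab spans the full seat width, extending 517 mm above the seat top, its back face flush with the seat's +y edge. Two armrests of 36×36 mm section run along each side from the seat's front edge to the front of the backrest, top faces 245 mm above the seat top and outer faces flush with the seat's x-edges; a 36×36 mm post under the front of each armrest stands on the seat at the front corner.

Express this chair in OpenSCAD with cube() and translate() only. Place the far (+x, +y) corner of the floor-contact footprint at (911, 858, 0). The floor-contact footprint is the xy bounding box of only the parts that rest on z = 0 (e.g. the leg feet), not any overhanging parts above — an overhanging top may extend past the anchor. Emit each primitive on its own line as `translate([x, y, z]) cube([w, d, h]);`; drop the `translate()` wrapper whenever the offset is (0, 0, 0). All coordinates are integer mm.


// leg_h = 465 - 27 = 438
// arm post h = 245 - 36 = 209
translate([430, 454, 438]) cube([481, 404, 27]);
translate([430, 454, 0]) cube([38, 38, 438]);
translate([873, 454, 0]) cube([38, 38, 438]);
translate([430, 820, 0]) cube([38, 38, 438]);
translate([873, 820, 0]) cube([38, 38, 438]);
translate([430, 833, 465]) cube([481, 25, 517]);
translate([430, 454, 674]) cube([36, 379, 36]);
translate([875, 454, 674]) cube([36, 379, 36]);
translate([430, 454, 465]) cube([36, 36, 209]);
translate([875, 454, 465]) cube([36, 36, 209]);


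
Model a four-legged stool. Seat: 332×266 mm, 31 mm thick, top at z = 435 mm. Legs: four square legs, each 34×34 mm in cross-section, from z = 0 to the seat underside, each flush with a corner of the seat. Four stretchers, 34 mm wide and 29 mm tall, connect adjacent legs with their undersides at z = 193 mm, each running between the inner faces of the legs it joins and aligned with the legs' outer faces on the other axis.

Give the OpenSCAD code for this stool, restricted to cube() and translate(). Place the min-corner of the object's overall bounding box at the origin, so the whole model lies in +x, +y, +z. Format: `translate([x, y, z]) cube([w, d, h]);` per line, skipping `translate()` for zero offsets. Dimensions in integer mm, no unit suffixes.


translate([0, 0, 404]) cube([332, 266, 31]);
cube([34, 34, 404]);
translate([298, 0, 0]) cube([34, 34, 404]);
translate([0, 232, 0]) cube([34, 34, 404]);
translate([298, 232, 0]) cube([34, 34, 404]);
translate([34, 0, 193]) cube([264, 34, 29]);
translate([34, 232, 193]) cube([264, 34, 29]);
translate([0, 34, 193]) cube([34, 198, 29]);
translate([298, 34, 193]) cube([34, 198, 29]);


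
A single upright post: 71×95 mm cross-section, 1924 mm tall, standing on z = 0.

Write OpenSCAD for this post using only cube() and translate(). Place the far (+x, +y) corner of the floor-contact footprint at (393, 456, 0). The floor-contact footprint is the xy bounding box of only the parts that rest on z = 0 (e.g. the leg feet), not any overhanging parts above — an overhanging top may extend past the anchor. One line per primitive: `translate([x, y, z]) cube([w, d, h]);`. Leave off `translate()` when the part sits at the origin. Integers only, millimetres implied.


translate([322, 361, 0]) cube([71, 95, 1924]);


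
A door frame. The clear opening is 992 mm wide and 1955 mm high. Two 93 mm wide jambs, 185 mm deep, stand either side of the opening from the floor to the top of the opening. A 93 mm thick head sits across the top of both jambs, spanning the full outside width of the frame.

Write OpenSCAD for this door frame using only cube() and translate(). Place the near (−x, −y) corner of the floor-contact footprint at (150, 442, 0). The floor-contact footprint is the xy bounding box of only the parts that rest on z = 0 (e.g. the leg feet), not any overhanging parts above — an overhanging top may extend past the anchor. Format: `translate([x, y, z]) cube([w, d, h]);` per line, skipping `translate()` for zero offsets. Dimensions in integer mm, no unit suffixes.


translate([150, 442, 0]) cube([93, 185, 1955]);
translate([1235, 442, 0]) cube([93, 185, 1955]);
translate([150, 442, 1955]) cube([1178, 185, 93]);


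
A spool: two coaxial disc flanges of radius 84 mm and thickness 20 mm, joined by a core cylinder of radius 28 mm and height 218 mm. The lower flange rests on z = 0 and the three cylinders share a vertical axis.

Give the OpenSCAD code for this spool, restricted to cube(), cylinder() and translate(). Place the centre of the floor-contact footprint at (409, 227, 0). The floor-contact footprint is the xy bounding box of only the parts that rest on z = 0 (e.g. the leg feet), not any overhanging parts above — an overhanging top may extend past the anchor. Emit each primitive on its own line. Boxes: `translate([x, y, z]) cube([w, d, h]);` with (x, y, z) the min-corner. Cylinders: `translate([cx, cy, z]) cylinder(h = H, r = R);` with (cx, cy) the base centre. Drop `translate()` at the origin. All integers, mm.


translate([409, 227, 0]) cylinder(h = 20, r = 84);
translate([409, 227, 20]) cylinder(h = 218, r = 28);
translate([409, 227, 238]) cylinder(h = 20, r = 84);


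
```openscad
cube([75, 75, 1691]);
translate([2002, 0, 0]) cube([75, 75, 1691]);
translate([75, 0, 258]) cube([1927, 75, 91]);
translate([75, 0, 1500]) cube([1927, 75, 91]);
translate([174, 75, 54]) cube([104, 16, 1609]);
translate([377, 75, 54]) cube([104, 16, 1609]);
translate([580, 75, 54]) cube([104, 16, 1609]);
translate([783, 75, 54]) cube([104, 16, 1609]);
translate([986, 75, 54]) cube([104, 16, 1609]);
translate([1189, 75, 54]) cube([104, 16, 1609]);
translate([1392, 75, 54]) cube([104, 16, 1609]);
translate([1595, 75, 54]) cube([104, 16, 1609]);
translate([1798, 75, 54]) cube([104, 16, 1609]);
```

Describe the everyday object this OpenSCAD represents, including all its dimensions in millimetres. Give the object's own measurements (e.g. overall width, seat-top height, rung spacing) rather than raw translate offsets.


A fence section. Two 75×75 mm posts, 1691 mm tall, stand on the floor with a clear span of 1927 mm between their inner faces. Two horizontal rails of 75×91 mm section span the gap between the posts with their undersides at z = 258 mm and z = 1500 mm, flush with the posts' −y face. 9 pickets, each 104 mm wide, 16 mm thick and 1609 mm tall, are fixed to the +y face of the rails with their bottoms at z = 54 mm, spaced across the span with a 99 mm gap after the −x post and between neighbouring pickets, with 100 mm left before the +x post.


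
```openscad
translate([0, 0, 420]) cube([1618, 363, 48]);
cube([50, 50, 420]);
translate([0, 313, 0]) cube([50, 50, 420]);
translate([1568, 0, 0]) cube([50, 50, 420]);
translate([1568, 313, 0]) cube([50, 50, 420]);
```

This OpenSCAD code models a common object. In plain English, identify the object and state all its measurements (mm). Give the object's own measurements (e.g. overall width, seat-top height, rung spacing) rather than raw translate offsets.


A bench: a 1618×363 mm seat slab, 48 mm thick, top at z = 468 mm, on four 50×50 mm square legs flush with the seat corners and standing on z = 0.


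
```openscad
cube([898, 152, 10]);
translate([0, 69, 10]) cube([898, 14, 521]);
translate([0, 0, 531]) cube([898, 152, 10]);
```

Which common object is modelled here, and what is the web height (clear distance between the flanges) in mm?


An I-beam. The web height is 521 mm.

Two wide flanges with a thin centred web — an I-beam. Overall 541 mm minus two 10 mm flanges gives a web of 541 − 2·10 = 521 mm.


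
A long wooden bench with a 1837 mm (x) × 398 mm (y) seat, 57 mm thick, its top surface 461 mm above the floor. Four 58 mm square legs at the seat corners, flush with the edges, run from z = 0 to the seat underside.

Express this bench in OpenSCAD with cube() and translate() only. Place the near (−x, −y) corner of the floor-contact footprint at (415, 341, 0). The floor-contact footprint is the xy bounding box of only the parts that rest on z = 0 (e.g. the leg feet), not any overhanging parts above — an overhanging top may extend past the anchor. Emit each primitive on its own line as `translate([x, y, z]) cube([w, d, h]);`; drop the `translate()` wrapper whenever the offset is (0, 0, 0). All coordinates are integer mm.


translate([415, 341, 404]) cube([1837, 398, 57]);
translate([415, 341, 0]) cube([58, 58, 404]);
translate([415, 681, 0]) cube([58, 58, 404]);
translate([2194, 341, 0]) cube([58, 58, 404]);
translate([2194, 681, 0]) cube([58, 58, 404]);


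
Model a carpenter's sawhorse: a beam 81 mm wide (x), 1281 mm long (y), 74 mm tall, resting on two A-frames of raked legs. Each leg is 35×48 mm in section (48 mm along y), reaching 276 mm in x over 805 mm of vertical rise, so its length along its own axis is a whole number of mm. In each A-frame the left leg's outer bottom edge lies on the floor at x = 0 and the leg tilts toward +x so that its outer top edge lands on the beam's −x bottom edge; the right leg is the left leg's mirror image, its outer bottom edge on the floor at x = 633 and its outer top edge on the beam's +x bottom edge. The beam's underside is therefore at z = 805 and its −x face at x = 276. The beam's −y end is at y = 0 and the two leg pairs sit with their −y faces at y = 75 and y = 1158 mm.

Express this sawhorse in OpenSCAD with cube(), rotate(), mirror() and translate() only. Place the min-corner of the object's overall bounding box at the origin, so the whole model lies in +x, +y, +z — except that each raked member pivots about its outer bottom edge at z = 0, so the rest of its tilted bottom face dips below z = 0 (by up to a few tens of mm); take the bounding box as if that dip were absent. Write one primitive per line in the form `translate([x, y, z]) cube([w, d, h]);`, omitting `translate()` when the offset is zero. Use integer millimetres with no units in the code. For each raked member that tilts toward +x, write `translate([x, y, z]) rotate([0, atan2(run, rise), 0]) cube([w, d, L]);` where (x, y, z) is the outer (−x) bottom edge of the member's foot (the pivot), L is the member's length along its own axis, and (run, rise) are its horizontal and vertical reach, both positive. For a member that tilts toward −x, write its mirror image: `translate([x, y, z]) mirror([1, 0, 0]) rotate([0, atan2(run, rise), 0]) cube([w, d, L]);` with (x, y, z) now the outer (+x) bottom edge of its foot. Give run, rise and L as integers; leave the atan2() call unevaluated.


// leg length = √(276² + 805²) = 851
// right-leg outer foot x = 2·276 + 81 = 633
// beam min-corner = (276, 0, 805)
translate([276, 0, 805]) cube([81, 1281, 74]);
translate([0, 75, 0]) rotate([0, atan2(276, 805), 0]) cube([35, 48, 851]);
translate([633, 75, 0]) mirror([1, 0, 0]) rotate([0, atan2(276, 805), 0]) cube([35, 48, 851]);
translate([0, 1158, 0]) rotate([0, atan2(276, 805), 0]) cube([35, 48, 851]);
translate([633, 1158, 0]) mirror([1, 0, 0]) rotate([0, atan2(276, 805), 0]) cube([35, 48, 851]);


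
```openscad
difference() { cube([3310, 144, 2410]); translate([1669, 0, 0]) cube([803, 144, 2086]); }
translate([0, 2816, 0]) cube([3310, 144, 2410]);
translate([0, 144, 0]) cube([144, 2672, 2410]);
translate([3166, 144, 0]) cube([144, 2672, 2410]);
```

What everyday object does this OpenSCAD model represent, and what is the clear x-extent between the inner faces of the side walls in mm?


A single room. The interior width is 3022 mm.

Four walls enclosing a rectangle with a door in the front wall — a room. Outside width 3310 minus two 144 mm walls gives 3022 mm.


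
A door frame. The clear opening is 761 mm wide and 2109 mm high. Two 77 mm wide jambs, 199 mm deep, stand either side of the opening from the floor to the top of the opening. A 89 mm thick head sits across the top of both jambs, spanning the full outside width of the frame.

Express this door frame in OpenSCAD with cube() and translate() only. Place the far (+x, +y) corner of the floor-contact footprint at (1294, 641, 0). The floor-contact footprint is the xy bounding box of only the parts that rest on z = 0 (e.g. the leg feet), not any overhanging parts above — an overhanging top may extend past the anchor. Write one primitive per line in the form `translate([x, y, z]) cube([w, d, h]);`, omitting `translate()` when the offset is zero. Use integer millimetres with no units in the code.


translate([379, 442, 0]) cube([77, 199, 2109]);
translate([1217, 442, 0]) cube([77, 199, 2109]);
translate([379, 442, 2109]) cube([915, 199, 89]);


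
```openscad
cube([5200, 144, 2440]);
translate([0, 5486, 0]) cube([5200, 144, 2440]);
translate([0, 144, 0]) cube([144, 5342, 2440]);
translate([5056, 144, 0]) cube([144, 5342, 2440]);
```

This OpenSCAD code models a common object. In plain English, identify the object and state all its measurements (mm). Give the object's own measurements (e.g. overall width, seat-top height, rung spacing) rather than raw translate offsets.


The wall frame of a small rectangular building: four walls, each 2440 mm tall and 144 mm thick, enclosing a footprint 5200 mm (x) by 5630 mm (y) outside-to-outside, with no floor or roof. The front and back walls (the −y and +y sides) span the full width; the two side walls fit between them.


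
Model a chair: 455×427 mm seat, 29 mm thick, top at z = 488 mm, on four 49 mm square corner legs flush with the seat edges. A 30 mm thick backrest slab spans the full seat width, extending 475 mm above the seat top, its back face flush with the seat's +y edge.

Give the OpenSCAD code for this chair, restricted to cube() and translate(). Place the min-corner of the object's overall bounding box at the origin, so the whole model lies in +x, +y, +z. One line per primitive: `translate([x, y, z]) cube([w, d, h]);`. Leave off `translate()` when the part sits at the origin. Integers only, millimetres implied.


translate([0, 0, 459]) cube([455, 427, 29]);
cube([49, 49, 459]);
translate([406, 0, 0]) cube([49, 49, 459]);
translate([0, 378, 0]) cube([49, 49, 459]);
translate([406, 378, 0]) cube([49, 49, 459]);
translate([0, 397, 488]) cube([455, 30, 475]);


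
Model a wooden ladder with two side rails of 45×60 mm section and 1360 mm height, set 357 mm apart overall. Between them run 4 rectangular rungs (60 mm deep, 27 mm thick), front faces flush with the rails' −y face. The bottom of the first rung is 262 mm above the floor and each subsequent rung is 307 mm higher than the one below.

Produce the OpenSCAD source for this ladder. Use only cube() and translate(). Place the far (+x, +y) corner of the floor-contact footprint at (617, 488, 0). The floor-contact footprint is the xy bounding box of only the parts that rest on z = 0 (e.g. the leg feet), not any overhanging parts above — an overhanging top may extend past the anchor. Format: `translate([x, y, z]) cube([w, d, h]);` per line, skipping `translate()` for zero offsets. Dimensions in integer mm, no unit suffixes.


// rung span = 357 - 2*45 = 267
// rung[k] z = 262 + k*307
translate([260, 428, 0]) cube([45, 60, 1360]);
translate([572, 428, 0]) cube([45, 60, 1360]);
translate([305, 428, 262]) cube([267, 60, 27]);
translate([305, 428, 569]) cube([267, 60, 27]);
translate([305, 428, 876]) cube([267, 60, 27]);
translate([305, 428, 1183]) cube([267, 60, 27]);


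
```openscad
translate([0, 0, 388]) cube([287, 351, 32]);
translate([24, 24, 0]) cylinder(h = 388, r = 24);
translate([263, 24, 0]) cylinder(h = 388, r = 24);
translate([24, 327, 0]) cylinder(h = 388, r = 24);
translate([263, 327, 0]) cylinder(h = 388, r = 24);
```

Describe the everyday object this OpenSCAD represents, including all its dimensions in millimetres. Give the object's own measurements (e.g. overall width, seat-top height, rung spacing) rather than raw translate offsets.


A four-legged stool. The seat is a 287×351×32 mm slab whose top surface is at z = 420 mm; four round legs, each 48 mm in diameter, run from the floor (z = 0) to the underside of the seat, each leg's axis is inset half a diameter from the nearest pair of seat edges (so the leg's bounding box is flush with the corner).


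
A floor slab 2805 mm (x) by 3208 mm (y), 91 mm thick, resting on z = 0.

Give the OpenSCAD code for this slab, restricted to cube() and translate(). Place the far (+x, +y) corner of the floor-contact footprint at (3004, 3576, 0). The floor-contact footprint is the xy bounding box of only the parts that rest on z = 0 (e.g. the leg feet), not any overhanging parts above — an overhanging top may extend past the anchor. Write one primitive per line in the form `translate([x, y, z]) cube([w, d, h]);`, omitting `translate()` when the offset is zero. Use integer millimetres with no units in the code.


translate([199, 368, 0]) cube([2805, 3208, 91]);


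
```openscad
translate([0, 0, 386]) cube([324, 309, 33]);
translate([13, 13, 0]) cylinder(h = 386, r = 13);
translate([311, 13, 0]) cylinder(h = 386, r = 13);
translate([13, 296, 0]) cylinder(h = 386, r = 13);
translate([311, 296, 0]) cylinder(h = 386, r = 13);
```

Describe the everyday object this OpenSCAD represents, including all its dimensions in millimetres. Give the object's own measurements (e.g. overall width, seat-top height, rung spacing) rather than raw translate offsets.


A four-legged stool. The seat is a 324×309×33 mm slab whose top surface is at z = 419 mm; four round legs, each 26 mm in diameter, run from the floor (z = 0) to the underside of the seat, each leg's axis is inset half a diameter from the nearest pair of seat edges (so the leg's bounding box is flush with the corner).


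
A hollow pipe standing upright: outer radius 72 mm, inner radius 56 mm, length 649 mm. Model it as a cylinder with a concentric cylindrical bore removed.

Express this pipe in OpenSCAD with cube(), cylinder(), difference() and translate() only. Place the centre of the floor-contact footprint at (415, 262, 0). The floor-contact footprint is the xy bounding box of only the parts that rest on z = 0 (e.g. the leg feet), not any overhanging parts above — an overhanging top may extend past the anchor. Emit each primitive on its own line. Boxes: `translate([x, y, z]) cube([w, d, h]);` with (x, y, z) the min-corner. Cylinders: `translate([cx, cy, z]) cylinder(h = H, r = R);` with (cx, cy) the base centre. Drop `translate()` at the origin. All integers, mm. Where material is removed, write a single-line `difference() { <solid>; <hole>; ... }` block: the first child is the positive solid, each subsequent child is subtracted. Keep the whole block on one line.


difference() { translate([415, 262, 0]) cylinder(h = 649, r = 72); translate([415, 262, 0]) cylinder(h = 649, r = 56); }


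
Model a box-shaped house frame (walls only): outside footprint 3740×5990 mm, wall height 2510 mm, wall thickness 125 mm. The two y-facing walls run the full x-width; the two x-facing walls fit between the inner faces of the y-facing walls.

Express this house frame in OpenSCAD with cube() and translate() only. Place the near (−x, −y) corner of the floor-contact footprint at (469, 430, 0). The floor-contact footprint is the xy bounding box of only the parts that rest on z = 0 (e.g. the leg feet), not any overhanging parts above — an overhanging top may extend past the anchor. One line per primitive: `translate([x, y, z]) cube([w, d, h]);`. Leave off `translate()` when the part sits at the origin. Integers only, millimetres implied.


translate([469, 430, 0]) cube([3740, 125, 2510]);
translate([469, 6295, 0]) cube([3740, 125, 2510]);
translate([469, 555, 0]) cube([125, 5740, 2510]);
translate([4084, 555, 0]) cube([125, 5740, 2510]);


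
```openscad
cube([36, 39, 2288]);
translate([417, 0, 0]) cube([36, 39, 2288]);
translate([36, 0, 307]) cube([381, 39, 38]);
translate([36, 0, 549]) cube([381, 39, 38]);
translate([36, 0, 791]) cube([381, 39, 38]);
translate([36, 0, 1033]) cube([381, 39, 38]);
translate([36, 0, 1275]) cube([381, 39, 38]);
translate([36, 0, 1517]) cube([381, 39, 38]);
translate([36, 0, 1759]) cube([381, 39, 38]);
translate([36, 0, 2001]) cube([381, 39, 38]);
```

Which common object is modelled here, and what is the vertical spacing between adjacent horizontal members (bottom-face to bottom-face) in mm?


A ladder. The rung spacing is 242 mm.

Two tall 36×39 posts with 8 short bars between them — a ladder. Adjacent rungs sit at z = 307 and z = 549, so the spacing is 549 − 307 = 242 mm.


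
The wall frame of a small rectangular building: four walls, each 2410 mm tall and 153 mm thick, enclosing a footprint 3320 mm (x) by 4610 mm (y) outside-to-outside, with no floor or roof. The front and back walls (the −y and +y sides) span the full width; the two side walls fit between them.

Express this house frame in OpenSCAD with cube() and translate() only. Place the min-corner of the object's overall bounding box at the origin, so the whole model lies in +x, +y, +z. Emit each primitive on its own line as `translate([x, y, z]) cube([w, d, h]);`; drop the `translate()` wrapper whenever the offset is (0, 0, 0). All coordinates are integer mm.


cube([3320, 153, 2410]);
translate([0, 4457, 0]) cube([3320, 153, 2410]);
translate([0, 153, 0]) cube([153, 4304, 2410]);
translate([3167, 153, 0]) cube([153, 4304, 2410]);


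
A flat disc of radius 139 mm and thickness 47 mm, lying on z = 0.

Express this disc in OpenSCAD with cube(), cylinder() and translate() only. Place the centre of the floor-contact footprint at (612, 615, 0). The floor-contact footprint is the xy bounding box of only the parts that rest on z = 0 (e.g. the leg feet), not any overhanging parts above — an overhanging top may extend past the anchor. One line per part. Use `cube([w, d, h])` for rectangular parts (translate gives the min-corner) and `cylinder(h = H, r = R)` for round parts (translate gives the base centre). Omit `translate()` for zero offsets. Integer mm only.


translate([612, 615, 0]) cylinder(h = 47, r = 139);


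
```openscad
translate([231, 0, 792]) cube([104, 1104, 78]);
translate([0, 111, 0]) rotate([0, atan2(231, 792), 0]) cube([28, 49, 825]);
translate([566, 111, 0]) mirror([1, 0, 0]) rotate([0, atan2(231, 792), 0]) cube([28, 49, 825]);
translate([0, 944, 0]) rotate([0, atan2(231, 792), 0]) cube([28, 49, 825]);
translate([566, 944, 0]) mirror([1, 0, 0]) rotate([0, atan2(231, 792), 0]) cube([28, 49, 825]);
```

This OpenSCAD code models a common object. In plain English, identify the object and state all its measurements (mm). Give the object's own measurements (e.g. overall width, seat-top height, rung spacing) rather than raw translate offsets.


A sawhorse. A 104×1104×78 mm beam (x, y, z) sits on two A-frame leg pairs. Each pair is two raked legs of 28×49 mm section (49 mm along y) splaying symmetrically in x. Each leg rises 792 mm vertically over 231 mm of horizontal reach and is 825 mm long along its own axis. Every leg's outer bottom edge rests on the floor and its outer top edge meets a bottom edge of the beam — the left legs (tilting toward +x) meet the beam's −x bottom edge, the right legs (their mirror images, tilting toward −x) meet its +x bottom edge — so the leg tops tuck under the beam, the beam's underside is 792 mm above the floor, and the feet are 566 mm apart outside-to-outside with the beam centred between them. The two leg pairs are set in 111 mm from either end of the beam.
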